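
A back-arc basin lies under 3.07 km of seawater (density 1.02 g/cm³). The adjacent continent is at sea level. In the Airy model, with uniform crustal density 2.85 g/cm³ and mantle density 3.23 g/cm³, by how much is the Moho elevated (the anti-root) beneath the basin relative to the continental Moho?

14.8 km

By Archimedes' principle applied to the lithosphere: replacing crust with seawater at the top is compensated by replacing crust with mantle at the base: d (ρ_c − ρ_w) = a (ρ_m − ρ_c).
a = d (ρ_c − ρ_w)/(ρ_m − ρ_c) = 3.07 km × 1.83/0.38 = 14.8 km.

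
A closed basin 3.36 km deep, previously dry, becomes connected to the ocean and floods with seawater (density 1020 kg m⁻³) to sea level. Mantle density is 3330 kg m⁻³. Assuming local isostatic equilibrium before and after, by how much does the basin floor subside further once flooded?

1.48 km

After flooding the water column is d + s deep. Its weight must equal the weight of mantle displaced by the extra subsidence s: (d + s) ρ_w = s ρ_m.
s = d ρ_w / (ρ_m − ρ_w) = 3.36 km × 1020/(3330 − 1020) = 1.48 km.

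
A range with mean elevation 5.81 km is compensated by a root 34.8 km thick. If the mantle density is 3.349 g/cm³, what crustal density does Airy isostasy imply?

2.87 g/cm³

ρ_c h = (ρ_m − ρ_c) r → ρ_c (h + r) = ρ_m r → ρ_c = ρ_m r / (h + r).
ρ_c = 3.349 × 34.8 km / (5.81 km + 34.8 km) = 2.87 g/cm³.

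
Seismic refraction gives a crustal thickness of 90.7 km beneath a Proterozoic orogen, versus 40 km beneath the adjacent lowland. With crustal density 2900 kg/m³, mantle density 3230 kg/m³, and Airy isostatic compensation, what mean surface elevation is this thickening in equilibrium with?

Excess crust Δ = 90.7 km − 40 km = 50.7 km, split between elevation h and root r with h + r = Δ.
Airy balance ρ_c h = (ρ_m − ρ_c) r gives r = h ρ_c/(ρ_m − ρ_c), so h (1 + ρ_c/(ρ_m − ρ_c)) = Δ, i.e. h = Δ (ρ_m − ρ_c)/ρ_m.
h = 50.7 km × 330/3230 = 5.18 km.

5.18 km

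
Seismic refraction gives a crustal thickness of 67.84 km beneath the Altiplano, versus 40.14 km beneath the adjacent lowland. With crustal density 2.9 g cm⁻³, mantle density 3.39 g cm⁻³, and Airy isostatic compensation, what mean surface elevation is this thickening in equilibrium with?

Excess crust Δ = 67.84 km − 40.14 km = 27.7 km, split between elevation h and root r with h + r = Δ.
Airy balance ρ_c h = (ρ_m − ρ_c) r gives r = h ρ_c/(ρ_m − ρ_c), so h (1 + ρ_c/(ρ_m − ρ_c)) = Δ, i.e. h = Δ (ρ_m − ρ_c)/ρ_m.
h = 27.7 km × 0.49/3.39 = 4 km.

4 km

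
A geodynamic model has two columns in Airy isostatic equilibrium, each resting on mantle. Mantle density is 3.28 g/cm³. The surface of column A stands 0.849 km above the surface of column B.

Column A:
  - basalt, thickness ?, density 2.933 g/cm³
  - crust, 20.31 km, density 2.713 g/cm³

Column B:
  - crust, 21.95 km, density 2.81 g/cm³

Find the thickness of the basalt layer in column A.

4.57 km

Take the compensation level at the base of the deeper column (depth z_c below the surface of column A) and equate Σ ρ_i t_i down to z_c; mantle fills any gap and the z_c terms cancel.
Column A: x×2.933 + 20.31×2.713 + (z_c − 20.31 − x)×3.28
Column B: 0.849×0 + 21.95×2.81 + (z_c − 0.849 − 21.95)×3.28
The z_c×3.28 term appears on both sides and cancels. Collect the known terms of each column as K = Σ(ρt)_known − 3.28 × (depth of known layers): K_A = 55.10103 − 3.28×20.31 = −11.51577; K_B = 61.6795 − 3.28×(0.849 + 21.95) = −13.10122.
Balance: K_A − x×(3.28 − 2.933) = K_B, so x = (K_A − K_B)/(3.28 − 2.933) = 1.58545/0.347 = 4.57 km.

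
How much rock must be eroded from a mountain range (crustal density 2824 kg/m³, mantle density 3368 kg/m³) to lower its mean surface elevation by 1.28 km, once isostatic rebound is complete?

Net drop Δ = e − u = e − e ρ_c/ρ_m = e (ρ_m − ρ_c)/ρ_m.
e = Δ ρ_m/(ρ_m − ρ_c) = 1.28 km × 3368/544 = 7.92 km.

7.92 km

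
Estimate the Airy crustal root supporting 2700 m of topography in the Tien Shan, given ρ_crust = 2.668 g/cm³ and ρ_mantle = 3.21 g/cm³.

For local isostatic compensation: the weight of the topography is balanced by the buoyancy of the root, ρ_c h = (ρ_m − ρ_c) r.
r = h · ρ_c / (ρ_m − ρ_c) = 2700 m × 2.668 / (3.21 − 2.668) = 13300 m.

13300 m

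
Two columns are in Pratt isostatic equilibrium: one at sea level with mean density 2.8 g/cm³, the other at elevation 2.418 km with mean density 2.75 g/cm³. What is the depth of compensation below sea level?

133 km

ρ_ref D = ρ (D + h) → D (ρ_ref − ρ) = ρ h.
D = ρ h/(ρ_ref − ρ) = 2.75 × 2.418 km/(2.8 − 2.75) = 133 km.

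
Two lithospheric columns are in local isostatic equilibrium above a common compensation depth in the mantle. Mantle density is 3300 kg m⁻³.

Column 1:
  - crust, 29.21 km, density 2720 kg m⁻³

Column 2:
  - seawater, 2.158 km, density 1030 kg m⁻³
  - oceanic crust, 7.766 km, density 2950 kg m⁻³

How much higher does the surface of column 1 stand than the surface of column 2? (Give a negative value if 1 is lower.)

For any compensation level in the mantle, the mantle terms cancel and isostasy reduces to e = (Σt_1 − Σt_2) − (Σ(ρt)_1 − Σ(ρt)_2) / ρ_m.
Σt_1 = 29.21 km; Σt_2 = 9.924 km; Σ(ρt)_1 = 79451.2; Σ(ρt)_2 = 25132.44 (in km·kg m⁻³).
e = (29.21 − 9.924) − (79451.2 − 25132.44) / 3300 = 2.83 km.

2.83 km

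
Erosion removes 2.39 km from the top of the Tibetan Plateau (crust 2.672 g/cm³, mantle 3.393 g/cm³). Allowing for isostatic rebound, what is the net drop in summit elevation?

Rebound u = e ρ_c/ρ_m = 2.39 km × 2.672/3.393 = 1.882 km.
Net surface drop = e − u = 2.39 km − 1.882 km = e (ρ_m − ρ_c)/ρ_m = 0.508 km.

0.508 km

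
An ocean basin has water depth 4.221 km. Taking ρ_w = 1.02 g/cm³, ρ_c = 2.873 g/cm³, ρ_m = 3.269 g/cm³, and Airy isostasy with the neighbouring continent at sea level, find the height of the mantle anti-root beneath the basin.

19.8 km

For local isostatic compensation: replacing crust with seawater at the top is compensated by replacing crust with mantle at the base: d (ρ_c − ρ_w) = a (ρ_m − ρ_c).
a = d (ρ_c − ρ_w)/(ρ_m − ρ_c) = 4.221 km × 1.853/0.396 = 19.8 km.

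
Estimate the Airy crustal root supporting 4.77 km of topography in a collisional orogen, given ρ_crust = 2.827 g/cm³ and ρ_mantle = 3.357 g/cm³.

By Archimedes' principle applied to the lithosphere: the weight of the topography is balanced by the buoyancy of the root, ρ_c h = (ρ_m − ρ_c) r.
r = h · ρ_c / (ρ_m − ρ_c) = 4.77 km × 2.827 / (3.357 − 2.827) = 25.4 km.

25.4 km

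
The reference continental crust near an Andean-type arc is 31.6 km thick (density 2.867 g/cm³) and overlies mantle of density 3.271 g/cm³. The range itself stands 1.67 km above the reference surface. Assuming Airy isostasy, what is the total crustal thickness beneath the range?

Root depth r = h ρ_c / (ρ_m − ρ_c) = 1.67 km × 2.867 / 0.404 = 11.85 km.
Total thickness = T + h + r = 31.6 km + 1.67 km + 11.85 km = 45.1 km.

45.1 km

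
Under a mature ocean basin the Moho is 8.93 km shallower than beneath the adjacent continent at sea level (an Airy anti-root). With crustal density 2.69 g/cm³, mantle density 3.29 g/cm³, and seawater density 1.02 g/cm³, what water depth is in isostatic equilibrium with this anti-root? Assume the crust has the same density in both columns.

Replacing a thickness d of crust by seawater at the top must be balanced by replacing crust with mantle at the base: d (ρ_c − ρ_w) = a (ρ_m − ρ_c).
d = a (ρ_m − ρ_c)/(ρ_c − ρ_w) = 8.93 km × 0.6/1.67 = 3.21 km.

3.21 km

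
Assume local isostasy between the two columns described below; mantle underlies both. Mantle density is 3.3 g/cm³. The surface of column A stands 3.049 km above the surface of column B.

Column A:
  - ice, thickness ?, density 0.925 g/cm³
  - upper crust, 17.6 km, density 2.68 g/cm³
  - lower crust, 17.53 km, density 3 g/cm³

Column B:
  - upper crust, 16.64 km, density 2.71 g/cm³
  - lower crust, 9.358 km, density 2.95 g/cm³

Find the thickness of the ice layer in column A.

Take the compensation level at the base of the deeper column (depth z_c below the surface of column A) and equate Σ ρ_i t_i down to z_c; mantle fills any gap and the z_c terms cancel.
Column A: x×0.925 + 17.6×2.68 + 17.53×3 + (z_c − 35.13 − x)×3.3
Column B: 3.049×0 + 16.64×2.71 + 9.358×2.95 + (z_c − 3.049 − 25.998)×3.3
The z_c×3.3 term appears on both sides and cancels. Collect the known terms of each column as K = Σ(ρt)_known − 3.3 × (depth of known layers): K_A = 99.758 − 3.3×35.13 = −16.171; K_B = 72.7005 − 3.3×(3.049 + 25.998) = −23.1546.
Balance: K_A − x×(3.3 − 0.925) = K_B, so x = (K_A − K_B)/(3.3 − 0.925) = 6.9836/2.375 = 2.94 km.

2.94 km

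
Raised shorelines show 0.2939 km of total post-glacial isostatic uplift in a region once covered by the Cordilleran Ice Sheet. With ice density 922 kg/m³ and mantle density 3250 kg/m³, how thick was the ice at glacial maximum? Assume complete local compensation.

u = t ρ_ice/ρ_m → t = u ρ_m/ρ_ice = 0.2939 km × 3250/922 = 1.04 km.

1.04 km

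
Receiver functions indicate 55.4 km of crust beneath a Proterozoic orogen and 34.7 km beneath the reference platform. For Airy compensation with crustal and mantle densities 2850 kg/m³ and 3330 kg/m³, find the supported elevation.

2.98 km

Excess crust Δ = 55.4 km − 34.7 km = 20.7 km, split between elevation h and root r with h + r = Δ.
Airy balance ρ_c h = (ρ_m − ρ_c) r gives r = h ρ_c/(ρ_m − ρ_c), so h (1 + ρ_c/(ρ_m − ρ_c)) = Δ, i.e. h = Δ (ρ_m − ρ_c)/ρ_m.
h = 20.7 km × 480/3330 = 2.98 km.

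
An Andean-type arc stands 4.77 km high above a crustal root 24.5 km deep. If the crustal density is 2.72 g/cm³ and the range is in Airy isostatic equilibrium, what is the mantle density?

3.25 g/cm³

Airy balance: ρ_c h = (ρ_m − ρ_c) r → ρ_m = ρ_c (1 + h/r).
ρ_m = 2.72 × (1 + 4.77 km/24.5 km) = 3.25 g/cm³.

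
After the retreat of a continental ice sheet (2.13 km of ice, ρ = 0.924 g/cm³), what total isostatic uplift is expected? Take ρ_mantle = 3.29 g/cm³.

0.598 km

Removing the load lets mantle flow back in; uplift u satisfies ρ_ice t = ρ_m u.
u = t ρ_ice/ρ_m = 2.13 km × 0.924/3.29 = 0.598 km.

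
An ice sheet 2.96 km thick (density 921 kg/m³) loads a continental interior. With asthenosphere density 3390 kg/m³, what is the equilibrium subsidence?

0.804 km

By Archimedes' principle applied to the lithosphere: the ice load ρ_ice t is balanced by mantle displaced below, ρ_m s.
s = t ρ_ice / ρ_m = 2.96 km × 921/3390 = 0.804 km.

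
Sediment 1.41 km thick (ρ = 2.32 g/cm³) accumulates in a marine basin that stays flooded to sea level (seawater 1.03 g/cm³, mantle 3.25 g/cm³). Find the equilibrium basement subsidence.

0.819 km

Submarine loading: the sediment displaces seawater, and the subsidence is in turn flooded, so s (ρ_m − ρ_w) = t (ρ_sed − ρ_w).
s = 1.41 km × (2.32 − 1.03) / (3.25 − 1.03) = 0.819 km.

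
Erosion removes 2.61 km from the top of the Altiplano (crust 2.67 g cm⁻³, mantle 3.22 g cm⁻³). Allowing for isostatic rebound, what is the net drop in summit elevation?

Rebound u = e ρ_c/ρ_m = 2.61 km × 2.67/3.22 = 2.164 km.
Net surface drop = e − u = 2.61 km − 2.164 km = e (ρ_m − ρ_c)/ρ_m = 0.446 km.

0.446 km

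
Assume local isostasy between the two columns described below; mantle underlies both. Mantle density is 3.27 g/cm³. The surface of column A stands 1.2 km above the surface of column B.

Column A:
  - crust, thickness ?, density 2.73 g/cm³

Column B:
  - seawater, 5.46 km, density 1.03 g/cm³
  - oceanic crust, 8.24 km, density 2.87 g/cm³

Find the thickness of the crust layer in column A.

Take the compensation level at the base of the deeper column (depth z_c below the surface of column A) and equate Σ ρ_i t_i down to z_c; mantle fills any gap and the z_c terms cancel.
Column A: x×2.73 + (z_c − 0 − x)×3.27
Column B: 1.2×0 + 5.46×1.03 + 8.24×2.87 + (z_c − 1.2 − 13.7)×3.27
The z_c×3.27 term appears on both sides and cancels. Collect the known terms of each column as K = Σ(ρt)_known − 3.27 × (depth of known layers): K_A = 0 − 3.27×0 = 0; K_B = 29.2726 − 3.27×(1.2 + 13.7) = −19.4504.
Balance: K_A − x×(3.27 − 2.73) = K_B, so x = (K_A − K_B)/(3.27 − 2.73) = 19.4504/0.54 = 36 km.

36 km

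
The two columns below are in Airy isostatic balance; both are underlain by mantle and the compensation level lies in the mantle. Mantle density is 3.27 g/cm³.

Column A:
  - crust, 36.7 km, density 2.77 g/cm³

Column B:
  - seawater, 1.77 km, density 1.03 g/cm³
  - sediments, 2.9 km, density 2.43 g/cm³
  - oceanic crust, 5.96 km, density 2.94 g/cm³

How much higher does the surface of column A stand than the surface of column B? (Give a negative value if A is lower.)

3.05 km

For any compensation level in the mantle, the mantle terms cancel and isostasy reduces to e = (Σt_A − Σt_B) − (Σ(ρt)_A − Σ(ρt)_B) / ρ_m.
Σt_A = 36.7 km; Σt_B = 10.63 km; Σ(ρt)_A = 101.659; Σ(ρt)_B = 26.3925 (in km·g/cm³).
e = (36.7 − 10.63) − (101.659 − 26.3925) / 3.27 = 3.05 km.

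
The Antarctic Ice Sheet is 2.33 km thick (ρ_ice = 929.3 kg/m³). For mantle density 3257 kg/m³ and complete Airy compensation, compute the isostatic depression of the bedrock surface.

Equating mass per unit area of the two columns: the ice load ρ_ice t is balanced by mantle displaced below, ρ_m s.
s = t ρ_ice / ρ_m = 2.33 km × 929.3/3257 = 0.665 km.

0.665 km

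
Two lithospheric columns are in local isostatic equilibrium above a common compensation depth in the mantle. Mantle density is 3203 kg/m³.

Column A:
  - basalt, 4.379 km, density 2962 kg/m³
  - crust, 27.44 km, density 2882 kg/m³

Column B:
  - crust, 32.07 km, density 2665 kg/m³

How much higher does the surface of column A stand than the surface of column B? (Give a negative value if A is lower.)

For any compensation level in the mantle, the mantle terms cancel and isostasy reduces to e = (Σt_A − Σt_B) − (Σ(ρt)_A − Σ(ρt)_B) / ρ_m.
Σt_A = 31.819 km; Σt_B = 32.07 km; Σ(ρt)_A = 92052.678; Σ(ρt)_B = 85466.55 (in km·kg/m³).
e = (31.819 − 32.07) − (92052.678 − 85466.55) / 3203 = −2.31 km.

−2.31 km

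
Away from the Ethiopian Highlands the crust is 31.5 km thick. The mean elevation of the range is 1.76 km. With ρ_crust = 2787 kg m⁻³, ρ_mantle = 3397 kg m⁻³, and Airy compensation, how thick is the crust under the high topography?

41.3 km

Root depth r = h ρ_c / (ρ_m − ρ_c) = 1.76 km × 2787 / 610 = 8.041 km.
Total thickness = T + h + r = 31.5 km + 1.76 km + 8.041 km = 41.3 km.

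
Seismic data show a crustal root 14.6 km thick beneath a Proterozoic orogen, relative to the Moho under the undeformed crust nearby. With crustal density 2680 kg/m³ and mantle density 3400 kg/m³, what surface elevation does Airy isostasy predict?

Isostatic balance requires: ρ_c h = (ρ_m − ρ_c) r.
h = r (ρ_m − ρ_c) / ρ_c = 14.6 km × (3400 − 2680) / 2680 = 3.92 km.

3.92 km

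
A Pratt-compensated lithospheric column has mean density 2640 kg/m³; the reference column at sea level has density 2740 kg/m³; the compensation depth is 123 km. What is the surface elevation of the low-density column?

4.66 km

ρ_ref D = ρ (D + h) → h = D (ρ_ref − ρ)/ρ.
h = 123 km × (2740 − 2640)/2640 = 4.66 km.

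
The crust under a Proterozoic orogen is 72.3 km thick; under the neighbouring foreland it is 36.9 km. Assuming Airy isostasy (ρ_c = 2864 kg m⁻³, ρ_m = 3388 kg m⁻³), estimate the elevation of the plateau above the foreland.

Excess crust Δ = 72.3 km − 36.9 km = 35.4 km, split between elevation h and root r with h + r = Δ.
Airy balance ρ_c h = (ρ_m − ρ_c) r gives r = h ρ_c/(ρ_m − ρ_c), so h (1 + ρ_c/(ρ_m − ρ_c)) = Δ, i.e. h = Δ (ρ_m − ρ_c)/ρ_m.
h = 35.4 km × 524/3388 = 5.48 km.

5.48 km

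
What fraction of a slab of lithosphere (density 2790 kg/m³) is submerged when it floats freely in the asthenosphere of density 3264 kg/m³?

Submerged fraction = ρ_obj/ρ_fluid = 2790/3264 = 0.855.

0.855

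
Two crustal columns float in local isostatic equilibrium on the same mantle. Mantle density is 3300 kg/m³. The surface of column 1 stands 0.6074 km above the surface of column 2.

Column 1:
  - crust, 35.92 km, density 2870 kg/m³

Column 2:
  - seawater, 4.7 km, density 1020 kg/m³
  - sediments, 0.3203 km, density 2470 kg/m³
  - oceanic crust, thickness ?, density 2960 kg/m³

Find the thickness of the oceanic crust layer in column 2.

Take the compensation level at the base of the deeper column (depth z_c below the surface of column 1) and equate Σ ρ_i t_i down to z_c; mantle fills any gap and the z_c terms cancel.
Column 1: 35.92×2870 + (z_c − 35.92)×3300
Column 2: 0.6074×0 + 4.7×1020 + 0.3203×2470 + x×2960 + (z_c − 0.6074 − 5.0203 − x)×3300
The z_c×3300 term appears on both sides and cancels. Collect the known terms of each column as K = Σ(ρt)_known − 3300 × (depth of known layers): K_1 = 103090.4 − 3300×35.92 = −15445.6; K_2 = 5585.141 − 3300×(0.6074 + 5.0203) = −12986.269.
Balance: K_1 = K_2 − x×(3300 − 2960), so x = (K_2 − K_1)/(3300 − 2960) = 2459.33/340 = 7.23 km.

7.23 km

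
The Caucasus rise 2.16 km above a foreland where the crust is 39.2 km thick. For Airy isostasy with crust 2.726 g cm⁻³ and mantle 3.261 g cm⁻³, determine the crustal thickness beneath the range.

Root depth r = h ρ_c / (ρ_m − ρ_c) = 2.16 km × 2.726 / 0.535 = 11.01 km.
Total thickness = T + h + r = 39.2 km + 2.16 km + 11.01 km = 52.4 km.

52.4 km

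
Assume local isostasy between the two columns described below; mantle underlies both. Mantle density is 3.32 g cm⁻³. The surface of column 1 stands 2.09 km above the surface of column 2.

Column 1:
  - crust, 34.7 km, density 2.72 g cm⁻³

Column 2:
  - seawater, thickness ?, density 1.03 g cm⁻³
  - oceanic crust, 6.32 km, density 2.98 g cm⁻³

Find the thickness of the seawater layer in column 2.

5.12 km

Take the compensation level at the base of the deeper column (depth z_c below the surface of column 1) and equate Σ ρ_i t_i down to z_c; mantle fills any gap and the z_c terms cancel.
Column 1: 34.7×2.72 + (z_c − 34.7)×3.32
Column 2: 2.09×0 + x×1.03 + 6.32×2.98 + (z_c − 2.09 − 6.32 − x)×3.32
The z_c×3.32 term appears on both sides and cancels. Collect the known terms of each column as K = Σ(ρt)_known − 3.32 × (depth of known layers): K_1 = 94.384 − 3.32×34.7 = −20.82; K_2 = 18.8336 − 3.32×(2.09 + 6.32) = −9.0876.
Balance: K_1 = K_2 − x×(3.32 − 1.03), so x = (K_2 − K_1)/(3.32 − 1.03) = 11.7324/2.29 = 5.12 km.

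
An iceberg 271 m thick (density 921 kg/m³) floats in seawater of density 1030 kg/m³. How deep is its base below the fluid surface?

Draft d = t ρ_obj/ρ_fluid = 271 m × 921/1030 = 242 m.

242 m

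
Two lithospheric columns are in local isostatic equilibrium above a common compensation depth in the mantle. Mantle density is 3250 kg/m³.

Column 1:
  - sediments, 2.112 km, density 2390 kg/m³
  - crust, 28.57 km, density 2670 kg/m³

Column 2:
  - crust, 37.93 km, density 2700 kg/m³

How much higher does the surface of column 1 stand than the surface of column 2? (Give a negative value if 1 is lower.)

−0.761 km

For any compensation level in the mantle, the mantle terms cancel and isostasy reduces to e = (Σt_1 − Σt_2) − (Σ(ρt)_1 − Σ(ρt)_2) / ρ_m.
Σt_1 = 30.682 km; Σt_2 = 37.93 km; Σ(ρt)_1 = 81329.58; Σ(ρt)_2 = 102411 (in km·kg/m³).
e = (30.682 − 37.93) − (81329.58 − 102411) / 3250 = −0.761 km.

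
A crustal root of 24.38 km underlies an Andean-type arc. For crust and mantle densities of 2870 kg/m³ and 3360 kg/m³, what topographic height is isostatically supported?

4.16 km

Isostatic balance requires: ρ_c h = (ρ_m − ρ_c) r.
h = r (ρ_m − ρ_c) / ρ_c = 24.38 km × (3360 − 2870) / 2870 = 4.16 km.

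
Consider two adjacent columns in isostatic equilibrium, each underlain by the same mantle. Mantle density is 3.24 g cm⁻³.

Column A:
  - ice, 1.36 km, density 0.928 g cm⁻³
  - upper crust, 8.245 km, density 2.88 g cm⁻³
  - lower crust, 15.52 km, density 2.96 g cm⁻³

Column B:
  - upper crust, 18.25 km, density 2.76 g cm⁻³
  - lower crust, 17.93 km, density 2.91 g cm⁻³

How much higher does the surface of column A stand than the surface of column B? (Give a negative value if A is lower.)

−1.3 km

For any compensation level in the mantle, the mantle terms cancel and isostasy reduces to e = (Σt_A − Σt_B) − (Σ(ρt)_A − Σ(ρt)_B) / ρ_m.
Σt_A = 25.125 km; Σt_B = 36.18 km; Σ(ρt)_A = 70.94688; Σ(ρt)_B = 102.5463 (in km·g cm⁻³).
e = (25.125 − 36.18) − (70.94688 − 102.5463) / 3.24 = −1.3 km.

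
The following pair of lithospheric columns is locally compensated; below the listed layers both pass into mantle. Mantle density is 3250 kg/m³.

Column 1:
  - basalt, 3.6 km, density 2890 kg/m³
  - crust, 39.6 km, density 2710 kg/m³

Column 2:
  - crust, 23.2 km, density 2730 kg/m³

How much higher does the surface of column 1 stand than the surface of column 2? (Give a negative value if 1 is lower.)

3.27 km

For any compensation level in the mantle, the mantle terms cancel and isostasy reduces to e = (Σt_1 − Σt_2) − (Σ(ρt)_1 − Σ(ρt)_2) / ρ_m.
Σt_1 = 43.2 km; Σt_2 = 23.2 km; Σ(ρt)_1 = 117720; Σ(ρt)_2 = 63336 (in km·kg/m³).
e = (43.2 − 23.2) − (117720 − 63336) / 3250 = 3.27 km.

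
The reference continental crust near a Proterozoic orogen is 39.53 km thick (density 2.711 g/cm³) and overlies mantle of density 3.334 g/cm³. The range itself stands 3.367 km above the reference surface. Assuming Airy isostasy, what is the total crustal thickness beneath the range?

Root depth r = h ρ_c / (ρ_m − ρ_c) = 3.367 km × 2.711 / 0.623 = 14.65 km.
Total thickness = T + h + r = 39.53 km + 3.367 km + 14.65 km = 57.5 km.

57.5 km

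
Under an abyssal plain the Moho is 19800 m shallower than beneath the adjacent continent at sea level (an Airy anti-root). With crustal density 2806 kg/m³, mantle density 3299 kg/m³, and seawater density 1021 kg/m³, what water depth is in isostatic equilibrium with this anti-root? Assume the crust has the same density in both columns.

Replacing a thickness d of crust by seawater at the top must be balanced by replacing crust with mantle at the base: d (ρ_c − ρ_w) = a (ρ_m − ρ_c).
d = a (ρ_m − ρ_c)/(ρ_c − ρ_w) = 19800 m × 493/1785 = 5470 m.

5470 m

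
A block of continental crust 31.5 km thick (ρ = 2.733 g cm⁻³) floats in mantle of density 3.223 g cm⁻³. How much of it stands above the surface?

Floating equilibrium: submerged depth d = t ρ_obj/ρ_fluid = 31.5 km × 2.733/3.223 = 26.71 km.
Freeboard = t − d = 31.5 km − 26.71 km = 4.79 km.

4.79 km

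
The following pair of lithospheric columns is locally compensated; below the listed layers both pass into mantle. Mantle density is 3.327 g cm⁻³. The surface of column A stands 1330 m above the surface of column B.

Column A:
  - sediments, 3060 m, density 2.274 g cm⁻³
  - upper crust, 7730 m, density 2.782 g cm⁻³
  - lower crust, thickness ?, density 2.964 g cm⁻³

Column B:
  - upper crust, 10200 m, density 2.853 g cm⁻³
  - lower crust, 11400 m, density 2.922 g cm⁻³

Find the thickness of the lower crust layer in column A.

17700 m

Take the compensation level at the base of the deeper column (depth z_c below the surface of column A) and equate Σ ρ_i t_i down to z_c; mantle fills any gap and the z_c terms cancel.
Column A: 3060×2.274 + 7730×2.782 + x×2.964 + (z_c − 10790 − x)×3.327
Column B: 1330×0 + 10200×2.853 + 11400×2.922 + (z_c − 1330 − 21600)×3.327
The z_c×3.327 term appears on both sides and cancels. Collect the known terms of each column as K = Σ(ρt)_known − 3.327 × (depth of known layers): K_A = 28463.3 − 3.327×10790 = −7435.03; K_B = 62411.4 − 3.327×(1330 + 21600) = −13876.71.
Balance: K_A − x×(3.327 − 2.964) = K_B, so x = (K_A − K_B)/(3.327 − 2.964) = 6441.68/0.363 = 17700 m.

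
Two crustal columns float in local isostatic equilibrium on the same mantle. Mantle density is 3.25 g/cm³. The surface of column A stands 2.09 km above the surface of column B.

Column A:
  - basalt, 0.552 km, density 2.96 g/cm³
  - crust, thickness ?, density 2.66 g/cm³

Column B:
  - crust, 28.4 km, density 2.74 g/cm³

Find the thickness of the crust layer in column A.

Take the compensation level at the base of the deeper column (depth z_c below the surface of column A) and equate Σ ρ_i t_i down to z_c; mantle fills any gap and the z_c terms cancel.
Column A: 0.552×2.96 + x×2.66 + (z_c − 0.552 − x)×3.25
Column B: 2.09×0 + 28.4×2.74 + (z_c − 2.09 − 28.4)×3.25
The z_c×3.25 term appears on both sides and cancels. Collect the known terms of each column as K = Σ(ρt)_known − 3.25 × (depth of known layers): K_A = 1.63392 − 3.25×0.552 = −0.16008; K_B = 77.816 − 3.25×(2.09 + 28.4) = −21.2765.
Balance: K_A − x×(3.25 − 2.66) = K_B, so x = (K_A − K_B)/(3.25 − 2.66) = 21.1164/0.59 = 35.8 km.

35.8 km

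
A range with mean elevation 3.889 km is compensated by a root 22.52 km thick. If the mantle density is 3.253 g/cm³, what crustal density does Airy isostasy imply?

2.77 g/cm³

ρ_c h = (ρ_m − ρ_c) r → ρ_c (h + r) = ρ_m r → ρ_c = ρ_m r / (h + r).
ρ_c = 3.253 × 22.52 km / (3.889 km + 22.52 km) = 2.77 g/cm³.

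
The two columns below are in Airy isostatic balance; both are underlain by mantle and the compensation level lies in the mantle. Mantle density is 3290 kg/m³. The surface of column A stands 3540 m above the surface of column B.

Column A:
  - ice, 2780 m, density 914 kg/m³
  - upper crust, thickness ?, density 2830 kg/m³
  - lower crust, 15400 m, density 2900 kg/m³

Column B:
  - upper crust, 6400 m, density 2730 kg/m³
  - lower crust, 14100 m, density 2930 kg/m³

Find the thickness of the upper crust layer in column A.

Take the compensation level at the base of the deeper column (depth z_c below the surface of column A) and equate Σ ρ_i t_i down to z_c; mantle fills any gap and the z_c terms cancel.
Column A: 2780×914 + x×2830 + 15400×2900 + (z_c − 18180 − x)×3290
Column B: 3540×0 + 6400×2730 + 14100×2930 + (z_c − 3540 − 20500)×3290
The z_c×3290 term appears on both sides and cancels. Collect the known terms of each column as K = Σ(ρt)_known − 3290 × (depth of known layers): K_A = 47200920 − 3290×18180 = −12611280; K_B = 58785000 − 3290×(3540 + 20500) = −20306600.
Balance: K_A − x×(3290 − 2830) = K_B, so x = (K_A − K_B)/(3290 − 2830) = 7695320/460 = 16700 m.

16700 m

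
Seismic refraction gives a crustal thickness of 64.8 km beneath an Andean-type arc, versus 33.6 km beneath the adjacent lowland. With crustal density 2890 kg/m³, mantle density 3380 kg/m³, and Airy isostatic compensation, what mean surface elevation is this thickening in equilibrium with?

4.52 km

Excess crust Δ = 64.8 km − 33.6 km = 31.2 km, split between elevation h and root r with h + r = Δ.
Airy balance ρ_c h = (ρ_m − ρ_c) r gives r = h ρ_c/(ρ_m − ρ_c), so h (1 + ρ_c/(ρ_m − ρ_c)) = Δ, i.e. h = Δ (ρ_m − ρ_c)/ρ_m.
h = 31.2 km × 490/3380 = 4.52 km.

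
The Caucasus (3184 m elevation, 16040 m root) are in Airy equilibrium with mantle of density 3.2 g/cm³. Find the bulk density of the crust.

2.67 g/cm³

ρ_c h = (ρ_m − ρ_c) r → ρ_c (h + r) = ρ_m r → ρ_c = ρ_m r / (h + r).
ρ_c = 3.2 × 16040 m / (3184 m + 16040 m) = 2.67 g/cm³.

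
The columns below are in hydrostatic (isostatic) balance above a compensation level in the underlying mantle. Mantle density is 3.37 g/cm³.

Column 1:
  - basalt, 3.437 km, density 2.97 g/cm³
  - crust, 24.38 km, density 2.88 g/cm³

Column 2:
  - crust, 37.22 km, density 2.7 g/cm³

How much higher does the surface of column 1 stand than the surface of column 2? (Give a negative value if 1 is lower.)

−3.45 km

For any compensation level in the mantle, the mantle terms cancel and isostasy reduces to e = (Σt_1 − Σt_2) − (Σ(ρt)_1 − Σ(ρt)_2) / ρ_m.
Σt_1 = 27.817 km; Σt_2 = 37.22 km; Σ(ρt)_1 = 80.42229; Σ(ρt)_2 = 100.494 (in km·g/cm³).
e = (27.817 − 37.22) − (80.42229 − 100.494) / 3.37 = −3.45 km.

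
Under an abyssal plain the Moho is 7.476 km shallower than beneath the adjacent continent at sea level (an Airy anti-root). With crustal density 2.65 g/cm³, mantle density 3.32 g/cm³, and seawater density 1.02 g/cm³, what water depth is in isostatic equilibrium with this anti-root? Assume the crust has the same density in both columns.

3.07 km

Replacing a thickness d of crust by seawater at the top must be balanced by replacing crust with mantle at the base: d (ρ_c − ρ_w) = a (ρ_m − ρ_c).
d = a (ρ_m − ρ_c)/(ρ_c − ρ_w) = 7.476 km × 0.67/1.63 = 3.07 km.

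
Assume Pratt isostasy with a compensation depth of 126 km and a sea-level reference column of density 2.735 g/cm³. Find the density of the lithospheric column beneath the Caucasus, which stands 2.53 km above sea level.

Pratt balance: ρ_ref D = ρ (D + h).
ρ = ρ_ref D/(D + h) = 2.735 × 126 km/(126 km + 2.53 km) = 2.68 g/cm³.

2.68 g/cm³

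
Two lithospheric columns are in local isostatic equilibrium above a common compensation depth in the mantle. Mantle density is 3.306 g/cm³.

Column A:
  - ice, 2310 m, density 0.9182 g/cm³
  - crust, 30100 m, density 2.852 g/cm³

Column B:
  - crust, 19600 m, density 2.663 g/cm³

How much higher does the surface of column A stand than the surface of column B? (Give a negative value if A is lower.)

For any compensation level in the mantle, the mantle terms cancel and isostasy reduces to e = (Σt_A − Σt_B) − (Σ(ρt)_A − Σ(ρt)_B) / ρ_m.
Σt_A = 32410 m; Σt_B = 19600 m; Σ(ρt)_A = 87966.242; Σ(ρt)_B = 52194.8 (in m·g/cm³).
e = (32410 − 19600) − (87966.242 − 52194.8) / 3.306 = 1990 m.

1990 m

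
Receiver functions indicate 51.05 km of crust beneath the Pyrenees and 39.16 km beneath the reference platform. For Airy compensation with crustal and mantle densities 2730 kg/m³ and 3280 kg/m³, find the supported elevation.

Excess crust Δ = 51.05 km − 39.16 km = 11.89 km, split between elevation h and root r with h + r = Δ.
Airy balance ρ_c h = (ρ_m − ρ_c) r gives r = h ρ_c/(ρ_m − ρ_c), so h (1 + ρ_c/(ρ_m − ρ_c)) = Δ, i.e. h = Δ (ρ_m − ρ_c)/ρ_m.
h = 11.89 km × 550/3280 = 1.99 km.

1.99 km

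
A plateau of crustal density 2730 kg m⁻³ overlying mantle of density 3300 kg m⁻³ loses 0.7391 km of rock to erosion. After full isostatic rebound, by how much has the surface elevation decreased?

Rebound u = e ρ_c/ρ_m = 0.7391 km × 2730/3300 = 0.6114 km.
Net surface drop = e − u = 0.7391 km − 0.6114 km = e (ρ_m − ρ_c)/ρ_m = 0.128 km.

0.128 km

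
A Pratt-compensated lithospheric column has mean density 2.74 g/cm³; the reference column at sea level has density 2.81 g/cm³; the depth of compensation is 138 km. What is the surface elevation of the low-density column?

3.53 km

ρ_ref D = ρ (D + h) → h = D (ρ_ref − ρ)/ρ.
h = 138 km × (2.81 − 2.74)/2.74 = 3.53 km.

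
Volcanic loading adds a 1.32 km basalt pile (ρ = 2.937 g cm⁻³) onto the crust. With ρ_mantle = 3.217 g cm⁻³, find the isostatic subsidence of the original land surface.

1.21 km

Subaerial loading: s = t ρ_load / ρ_m.
s = 1.32 km × 2.937/3.217 = 1.21 km.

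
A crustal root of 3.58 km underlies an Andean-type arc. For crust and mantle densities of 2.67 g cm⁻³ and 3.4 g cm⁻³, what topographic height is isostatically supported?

Isostatic balance requires: ρ_c h = (ρ_m − ρ_c) r.
h = r (ρ_m − ρ_c) / ρ_c = 3.58 km × (3.4 − 2.67) / 2.67 = 0.979 km.

0.979 km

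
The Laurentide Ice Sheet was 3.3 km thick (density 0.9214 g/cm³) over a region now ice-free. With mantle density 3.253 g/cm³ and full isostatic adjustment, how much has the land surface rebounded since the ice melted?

Removing the load lets mantle flow back in; uplift u satisfies ρ_ice t = ρ_m u.
u = t ρ_ice/ρ_m = 3.3 km × 0.9214/3.253 = 0.935 km.

0.935 km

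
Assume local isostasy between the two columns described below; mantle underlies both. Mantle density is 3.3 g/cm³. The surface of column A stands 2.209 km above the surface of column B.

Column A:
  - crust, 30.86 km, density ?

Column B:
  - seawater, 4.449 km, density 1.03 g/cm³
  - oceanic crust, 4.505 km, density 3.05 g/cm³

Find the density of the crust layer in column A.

2.7 g/cm³

Take the compensation level at the base of the deeper column (depth z_c below the surface of column A) and equate Σ ρ_i t_i down to z_c; mantle fills any gap and the z_c terms cancel.
Column A: 30.86×ρ + (z_c − 30.86)×3.3
Column B: 2.209×0 + 4.449×1.03 + 4.505×3.05 + (z_c − 2.209 − 8.954)×3.3
The z_c×3.3 term appears on both sides and cancels. Collect the known terms of each column as K = Σ(ρt)_known − 3.3 × (depth of known layers): K_A = 0 − 3.3×30.86 = −101.838; K_B = 18.32272 − 3.3×(2.209 + 8.954) = −18.51518.
Balance: K_A + 30.86×ρ = K_B, so ρ = (K_B − K_A)/30.86 = 83.3228/30.86 = 2.7 g/cm³.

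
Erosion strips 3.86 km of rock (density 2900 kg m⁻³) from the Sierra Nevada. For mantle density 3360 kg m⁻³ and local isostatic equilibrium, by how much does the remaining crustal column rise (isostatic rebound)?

3.33 km

Unloading: uplift u = e ρ_c/ρ_m = 3.86 km × 2900/3360 = 3.33 km.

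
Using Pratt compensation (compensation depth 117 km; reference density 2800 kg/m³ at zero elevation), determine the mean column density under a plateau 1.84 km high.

2760 kg/m³

Pratt balance: ρ_ref D = ρ (D + h).
ρ = ρ_ref D/(D + h) = 2800 × 117 km/(117 km + 1.84 km) = 2760 kg/m³.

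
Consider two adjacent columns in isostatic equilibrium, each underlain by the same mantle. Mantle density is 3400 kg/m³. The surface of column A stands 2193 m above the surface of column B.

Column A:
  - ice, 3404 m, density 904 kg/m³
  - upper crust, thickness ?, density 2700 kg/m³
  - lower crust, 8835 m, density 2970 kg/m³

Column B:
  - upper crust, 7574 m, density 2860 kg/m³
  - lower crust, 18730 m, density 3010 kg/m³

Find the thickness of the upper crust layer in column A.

9360 m

Take the compensation level at the base of the deeper column (depth z_c below the surface of column A) and equate Σ ρ_i t_i down to z_c; mantle fills any gap and the z_c terms cancel.
Column A: 3404×904 + x×2700 + 8835×2970 + (z_c − 12239 − x)×3400
Column B: 2193×0 + 7574×2860 + 18730×3010 + (z_c − 2193 − 26304)×3400
The z_c×3400 term appears on both sides and cancels. Collect the known terms of each column as K = Σ(ρt)_known − 3400 × (depth of known layers): K_A = 29317166 − 3400×12239 = −12295434; K_B = 78038940 − 3400×(2193 + 26304) = −18850860.
Balance: K_A − x×(3400 − 2700) = K_B, so x = (K_A − K_B)/(3400 − 2700) = 6555430/700 = 9360 m.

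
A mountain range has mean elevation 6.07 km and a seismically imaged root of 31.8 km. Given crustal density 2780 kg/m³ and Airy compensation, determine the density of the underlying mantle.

3310 kg/m³

Airy balance: ρ_c h = (ρ_m − ρ_c) r → ρ_m = ρ_c (1 + h/r).
ρ_m = 2780 × (1 + 6.07 km/31.8 km) = 3310 kg/m³.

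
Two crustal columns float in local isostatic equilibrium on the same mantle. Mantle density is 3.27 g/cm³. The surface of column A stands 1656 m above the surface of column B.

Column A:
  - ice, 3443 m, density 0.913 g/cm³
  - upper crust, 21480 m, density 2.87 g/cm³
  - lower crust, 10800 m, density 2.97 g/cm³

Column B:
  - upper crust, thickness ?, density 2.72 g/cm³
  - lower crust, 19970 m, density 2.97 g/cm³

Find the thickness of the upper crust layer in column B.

Take the compensation level at the base of the deeper column (depth z_c below the surface of column A) and equate Σ ρ_i t_i down to z_c; mantle fills any gap and the z_c terms cancel.
Column A: 3443×0.913 + 21480×2.87 + 10800×2.97 + (z_c − 35723)×3.27
Column B: 1656×0 + x×2.72 + 19970×2.97 + (z_c − 1656 − 19970 − x)×3.27
The z_c×3.27 term appears on both sides and cancels. Collect the known terms of each column as K = Σ(ρt)_known − 3.27 × (depth of known layers): K_A = 96867.059 − 3.27×35723 = −19947.151; K_B = 59310.9 − 3.27×(1656 + 19970) = −11406.12.
Balance: K_A = K_B − x×(3.27 − 2.72), so x = (K_B − K_A)/(3.27 − 2.72) = 8541.03/0.55 = 15500 m.

15500 m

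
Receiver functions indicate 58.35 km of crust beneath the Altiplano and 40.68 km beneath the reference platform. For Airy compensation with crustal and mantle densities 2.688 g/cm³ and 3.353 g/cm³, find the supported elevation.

Excess crust Δ = 58.35 km − 40.68 km = 17.67 km, split between elevation h and root r with h + r = Δ.
Airy balance ρ_c h = (ρ_m − ρ_c) r gives r = h ρ_c/(ρ_m − ρ_c), so h (1 + ρ_c/(ρ_m − ρ_c)) = Δ, i.e. h = Δ (ρ_m − ρ_c)/ρ_m.
h = 17.67 km × 0.665/3.353 = 3.5 km.

3.5 km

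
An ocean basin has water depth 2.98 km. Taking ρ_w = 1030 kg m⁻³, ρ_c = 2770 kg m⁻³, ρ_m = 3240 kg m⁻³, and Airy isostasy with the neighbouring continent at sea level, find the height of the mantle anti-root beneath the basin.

By Archimedes' principle applied to the lithosphere: replacing crust with seawater at the top is compensated by replacing crust with mantle at the base: d (ρ_c − ρ_w) = a (ρ_m − ρ_c).
a = d (ρ_c − ρ_w)/(ρ_m − ρ_c) = 2.98 km × 1740/470 = 11 km.

11 km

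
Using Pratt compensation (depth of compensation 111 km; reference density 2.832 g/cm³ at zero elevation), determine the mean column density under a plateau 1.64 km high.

Pratt balance: ρ_ref D = ρ (D + h).
ρ = ρ_ref D/(D + h) = 2.832 × 111 km/(111 km + 1.64 km) = 2.79 g/cm³.

2.79 g/cm³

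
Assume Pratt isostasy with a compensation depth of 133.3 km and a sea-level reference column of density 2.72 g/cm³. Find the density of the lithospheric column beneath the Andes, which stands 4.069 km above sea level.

2.64 g/cm³

Pratt balance: ρ_ref D = ρ (D + h).
ρ = ρ_ref D/(D + h) = 2.72 × 133.3 km/(133.3 km + 4.069 km) = 2.64 g/cm³.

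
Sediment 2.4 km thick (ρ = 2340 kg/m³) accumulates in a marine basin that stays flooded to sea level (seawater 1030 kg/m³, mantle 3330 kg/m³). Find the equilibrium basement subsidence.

1.37 km

Submarine loading: the sediment displaces seawater, and the subsidence is in turn flooded, so s (ρ_m − ρ_w) = t (ρ_sed − ρ_w).
s = 2.4 km × (2340 − 1030) / (3330 − 1030) = 1.37 km.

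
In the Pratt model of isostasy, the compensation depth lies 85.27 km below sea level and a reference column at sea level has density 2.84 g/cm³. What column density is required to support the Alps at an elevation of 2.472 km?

Pratt balance: ρ_ref D = ρ (D + h).
ρ = ρ_ref D/(D + h) = 2.84 × 85.27 km/(85.27 km + 2.472 km) = 2.76 g/cm³.

2.76 g/cm³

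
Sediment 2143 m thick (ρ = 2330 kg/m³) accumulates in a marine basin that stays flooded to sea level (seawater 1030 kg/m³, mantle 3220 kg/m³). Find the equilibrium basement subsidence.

1270 m

Submarine loading: the sediment displaces seawater, and the subsidence is in turn flooded, so s (ρ_m − ρ_w) = t (ρ_sed − ρ_w).
s = 2143 m × (2330 − 1030) / (3220 − 1030) = 1270 m.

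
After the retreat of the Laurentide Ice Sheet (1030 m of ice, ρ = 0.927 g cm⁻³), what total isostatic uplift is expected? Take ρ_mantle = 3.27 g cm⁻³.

292 m

Removing the load lets mantle flow back in; uplift u satisfies ρ_ice t = ρ_m u.
u = t ρ_ice/ρ_m = 1030 m × 0.927/3.27 = 292 m.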